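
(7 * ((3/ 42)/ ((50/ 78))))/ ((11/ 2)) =39/ 275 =0.14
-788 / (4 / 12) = -2364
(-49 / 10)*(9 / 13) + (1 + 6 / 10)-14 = -2053 / 130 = -15.79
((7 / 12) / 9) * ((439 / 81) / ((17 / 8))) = 6146 / 37179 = 0.17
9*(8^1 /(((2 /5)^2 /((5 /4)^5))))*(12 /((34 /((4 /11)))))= 2109375 /11968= 176.25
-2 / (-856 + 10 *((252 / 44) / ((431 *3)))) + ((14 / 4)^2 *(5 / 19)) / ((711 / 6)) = 539812981 / 18273561258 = 0.03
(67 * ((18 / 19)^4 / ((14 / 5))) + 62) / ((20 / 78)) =1445784483 / 4561235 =316.97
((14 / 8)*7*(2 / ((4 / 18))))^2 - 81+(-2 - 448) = 11624.06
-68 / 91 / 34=-2 / 91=-0.02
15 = 15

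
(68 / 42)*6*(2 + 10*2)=1496 / 7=213.71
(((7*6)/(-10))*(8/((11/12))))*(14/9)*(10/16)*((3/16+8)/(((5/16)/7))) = -359464/55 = -6535.71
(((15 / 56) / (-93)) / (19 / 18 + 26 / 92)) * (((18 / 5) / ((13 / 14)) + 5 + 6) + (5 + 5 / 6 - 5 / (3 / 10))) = -108813 / 12502672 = -0.01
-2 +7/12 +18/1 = 199/12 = 16.58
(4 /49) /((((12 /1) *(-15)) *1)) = -1 /2205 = -0.00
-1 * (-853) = 853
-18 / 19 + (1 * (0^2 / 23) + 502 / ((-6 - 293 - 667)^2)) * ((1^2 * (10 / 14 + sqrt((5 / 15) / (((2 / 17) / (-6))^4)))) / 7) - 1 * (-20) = 72539 * sqrt(3) / 1088682 + 8276184409 / 434384118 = 19.17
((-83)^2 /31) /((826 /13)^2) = 1164241 /21150556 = 0.06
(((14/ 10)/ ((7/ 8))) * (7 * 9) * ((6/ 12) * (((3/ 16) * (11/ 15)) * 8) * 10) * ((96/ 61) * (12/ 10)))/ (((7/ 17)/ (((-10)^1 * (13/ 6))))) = -16803072/ 305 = -55092.04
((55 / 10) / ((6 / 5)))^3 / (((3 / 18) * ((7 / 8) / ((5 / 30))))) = 166375 / 1512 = 110.04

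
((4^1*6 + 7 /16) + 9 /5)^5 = 40743862065910499 /3276800000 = 12434039.94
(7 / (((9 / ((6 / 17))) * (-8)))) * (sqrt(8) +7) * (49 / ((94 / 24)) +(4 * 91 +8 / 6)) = -127.43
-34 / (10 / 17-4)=289 / 29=9.97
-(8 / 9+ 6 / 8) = -59 / 36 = -1.64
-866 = -866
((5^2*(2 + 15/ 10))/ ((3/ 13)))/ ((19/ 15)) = 11375/ 38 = 299.34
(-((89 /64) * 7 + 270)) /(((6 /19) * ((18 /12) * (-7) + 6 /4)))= 340157 /3456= 98.43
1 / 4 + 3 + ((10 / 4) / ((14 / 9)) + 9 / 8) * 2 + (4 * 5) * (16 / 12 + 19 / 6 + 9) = 1951 / 7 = 278.71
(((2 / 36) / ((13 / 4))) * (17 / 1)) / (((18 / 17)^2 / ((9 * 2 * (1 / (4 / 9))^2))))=4913 / 208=23.62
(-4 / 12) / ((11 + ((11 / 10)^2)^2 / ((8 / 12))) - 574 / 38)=380000 / 2176389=0.17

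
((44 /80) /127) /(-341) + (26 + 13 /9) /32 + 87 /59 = 780092617 /334487520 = 2.33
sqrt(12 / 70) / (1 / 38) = 38 * sqrt(210) / 35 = 15.73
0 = 0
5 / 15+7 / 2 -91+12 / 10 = -85.97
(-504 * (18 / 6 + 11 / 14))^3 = -6946005312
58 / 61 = 0.95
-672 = -672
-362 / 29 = -12.48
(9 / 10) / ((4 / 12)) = 27 / 10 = 2.70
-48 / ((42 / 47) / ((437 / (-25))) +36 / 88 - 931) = 21689184 / 420518047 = 0.05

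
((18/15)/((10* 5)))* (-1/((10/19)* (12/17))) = -323/5000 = -0.06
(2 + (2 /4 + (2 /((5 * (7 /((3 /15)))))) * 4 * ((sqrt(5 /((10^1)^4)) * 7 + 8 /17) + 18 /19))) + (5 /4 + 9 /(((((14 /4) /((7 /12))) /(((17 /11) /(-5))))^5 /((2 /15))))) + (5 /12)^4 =2 * sqrt(5) /625 + 16801080102214909 /4369635732000000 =3.85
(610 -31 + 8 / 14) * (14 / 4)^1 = 4057 / 2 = 2028.50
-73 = -73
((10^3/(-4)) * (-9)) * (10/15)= 1500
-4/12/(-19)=1/57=0.02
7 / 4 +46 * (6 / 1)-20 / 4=1091 / 4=272.75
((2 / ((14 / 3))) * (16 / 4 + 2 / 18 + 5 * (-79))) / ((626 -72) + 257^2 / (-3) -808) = 3518 / 467677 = 0.01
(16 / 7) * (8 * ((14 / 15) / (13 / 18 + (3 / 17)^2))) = 443904 / 19595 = 22.65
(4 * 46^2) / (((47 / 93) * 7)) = 787152 / 329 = 2392.56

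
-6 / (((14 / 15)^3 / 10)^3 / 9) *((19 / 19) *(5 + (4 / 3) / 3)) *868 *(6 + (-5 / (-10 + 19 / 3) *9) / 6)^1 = -79102017333984375 / 20706224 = -3820204849.23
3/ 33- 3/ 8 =-25/ 88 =-0.28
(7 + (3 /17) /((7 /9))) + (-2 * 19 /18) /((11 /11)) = 5479 /1071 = 5.12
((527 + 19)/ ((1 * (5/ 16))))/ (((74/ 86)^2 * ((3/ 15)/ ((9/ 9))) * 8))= 2019108/ 1369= 1474.88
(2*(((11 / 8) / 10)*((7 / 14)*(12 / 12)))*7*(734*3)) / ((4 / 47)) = 3984519 / 160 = 24903.24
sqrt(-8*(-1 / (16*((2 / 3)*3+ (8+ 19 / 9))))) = 3*sqrt(218) / 218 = 0.20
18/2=9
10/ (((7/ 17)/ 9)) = 1530/ 7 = 218.57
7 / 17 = 0.41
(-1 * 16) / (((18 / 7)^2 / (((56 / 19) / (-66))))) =5488 / 50787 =0.11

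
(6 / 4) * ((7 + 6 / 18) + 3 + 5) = 23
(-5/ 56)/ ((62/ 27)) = -135/ 3472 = -0.04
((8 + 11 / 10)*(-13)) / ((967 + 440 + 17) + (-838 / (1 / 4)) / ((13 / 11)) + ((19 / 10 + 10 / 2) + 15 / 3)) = 15379 / 182053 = 0.08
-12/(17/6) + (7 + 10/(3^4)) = 3977/1377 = 2.89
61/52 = 1.17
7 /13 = 0.54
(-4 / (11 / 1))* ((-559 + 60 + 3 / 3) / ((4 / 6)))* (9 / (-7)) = -26892 / 77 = -349.25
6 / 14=3 / 7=0.43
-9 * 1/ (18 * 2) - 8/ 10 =-21/ 20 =-1.05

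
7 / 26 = 0.27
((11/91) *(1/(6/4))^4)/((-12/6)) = -88/7371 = -0.01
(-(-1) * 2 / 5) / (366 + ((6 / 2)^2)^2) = 2 / 2235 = 0.00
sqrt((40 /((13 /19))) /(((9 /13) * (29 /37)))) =2 * sqrt(203870) /87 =10.38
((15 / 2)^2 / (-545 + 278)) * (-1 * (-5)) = -375 / 356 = -1.05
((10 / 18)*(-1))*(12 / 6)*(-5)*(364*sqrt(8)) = 36400*sqrt(2) / 9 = 5719.71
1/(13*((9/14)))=14/117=0.12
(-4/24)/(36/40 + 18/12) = -5/72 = -0.07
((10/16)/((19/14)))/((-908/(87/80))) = -609/1104128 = -0.00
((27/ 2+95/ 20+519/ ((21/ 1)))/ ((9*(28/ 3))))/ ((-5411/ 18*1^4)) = -3609/ 2121112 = -0.00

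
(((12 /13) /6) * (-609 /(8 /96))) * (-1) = 14616 /13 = 1124.31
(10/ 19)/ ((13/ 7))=70/ 247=0.28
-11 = -11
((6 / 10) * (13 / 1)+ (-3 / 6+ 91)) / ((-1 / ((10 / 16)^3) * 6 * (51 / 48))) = -24575 / 6528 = -3.76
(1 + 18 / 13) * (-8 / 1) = -248 / 13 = -19.08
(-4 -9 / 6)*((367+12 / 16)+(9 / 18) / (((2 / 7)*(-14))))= -32351 / 16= -2021.94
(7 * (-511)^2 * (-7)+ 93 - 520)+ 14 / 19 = -243111750 / 19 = -12795355.26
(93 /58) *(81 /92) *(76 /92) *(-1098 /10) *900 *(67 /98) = -236908819845 /3006836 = -78790.07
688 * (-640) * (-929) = 409057280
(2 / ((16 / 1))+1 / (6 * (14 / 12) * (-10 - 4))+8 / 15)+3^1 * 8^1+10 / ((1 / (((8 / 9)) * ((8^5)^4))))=180778091922353606271593 / 17640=10248191152060862033.54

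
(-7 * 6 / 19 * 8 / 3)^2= 12544 / 361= 34.75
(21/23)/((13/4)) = 84/299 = 0.28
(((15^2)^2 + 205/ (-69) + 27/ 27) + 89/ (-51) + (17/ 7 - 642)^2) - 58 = 8805761795/ 19159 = 459614.90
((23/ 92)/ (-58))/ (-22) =1/ 5104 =0.00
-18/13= -1.38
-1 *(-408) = 408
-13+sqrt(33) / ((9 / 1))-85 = -98+sqrt(33) / 9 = -97.36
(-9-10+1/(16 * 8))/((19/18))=-21879/1216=-17.99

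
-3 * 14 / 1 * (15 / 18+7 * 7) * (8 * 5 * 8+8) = -686504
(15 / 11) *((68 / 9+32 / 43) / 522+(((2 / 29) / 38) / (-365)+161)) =112788984872 / 513687933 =219.57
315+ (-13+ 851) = 1153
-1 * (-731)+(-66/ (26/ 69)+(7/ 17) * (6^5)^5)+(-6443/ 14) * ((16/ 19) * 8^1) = 344091776026239100961922/ 29393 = 11706589188794580374.98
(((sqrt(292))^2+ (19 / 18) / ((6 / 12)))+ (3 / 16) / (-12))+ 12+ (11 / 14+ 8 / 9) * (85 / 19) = 313.59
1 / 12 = 0.08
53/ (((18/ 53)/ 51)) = 47753/ 6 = 7958.83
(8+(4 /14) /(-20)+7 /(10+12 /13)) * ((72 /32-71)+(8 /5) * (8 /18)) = -586.94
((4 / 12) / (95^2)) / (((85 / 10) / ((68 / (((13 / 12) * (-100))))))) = -8 / 2933125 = -0.00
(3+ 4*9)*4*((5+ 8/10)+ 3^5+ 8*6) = 231504/5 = 46300.80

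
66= 66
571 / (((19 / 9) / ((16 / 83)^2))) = 1315584 / 130891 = 10.05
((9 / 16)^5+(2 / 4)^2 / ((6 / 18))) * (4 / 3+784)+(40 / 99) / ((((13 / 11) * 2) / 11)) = 19479215731 / 30670848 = 635.11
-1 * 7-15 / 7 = -9.14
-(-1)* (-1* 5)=-5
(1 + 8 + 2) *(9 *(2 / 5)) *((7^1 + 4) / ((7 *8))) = 7.78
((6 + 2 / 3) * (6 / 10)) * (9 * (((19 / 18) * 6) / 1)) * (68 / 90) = 2584 / 15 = 172.27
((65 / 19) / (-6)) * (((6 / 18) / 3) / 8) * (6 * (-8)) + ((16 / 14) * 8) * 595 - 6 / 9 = 930191 / 171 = 5439.71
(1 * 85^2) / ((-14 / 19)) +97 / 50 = -1715598 / 175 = -9803.42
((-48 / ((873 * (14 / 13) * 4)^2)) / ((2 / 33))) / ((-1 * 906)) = 1859 / 30074626512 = 0.00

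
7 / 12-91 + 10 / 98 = -53105 / 588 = -90.31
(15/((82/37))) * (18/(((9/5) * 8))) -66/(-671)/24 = 169357/20008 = 8.46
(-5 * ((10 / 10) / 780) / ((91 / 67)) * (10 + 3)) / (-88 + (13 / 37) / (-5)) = 12395 / 17791956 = 0.00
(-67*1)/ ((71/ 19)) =-17.93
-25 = -25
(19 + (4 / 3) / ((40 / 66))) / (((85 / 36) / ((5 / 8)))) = 477 / 85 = 5.61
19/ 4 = 4.75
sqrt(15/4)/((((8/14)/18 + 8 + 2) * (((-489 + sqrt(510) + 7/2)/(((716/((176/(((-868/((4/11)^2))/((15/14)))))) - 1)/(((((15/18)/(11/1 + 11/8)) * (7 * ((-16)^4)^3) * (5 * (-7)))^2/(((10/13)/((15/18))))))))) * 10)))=7123568043933 * sqrt(34)/21005445882005711110933503126182441045196800000 + 2305661523552981 * sqrt(15)/210054458820057111109335031261824410451968000000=0.00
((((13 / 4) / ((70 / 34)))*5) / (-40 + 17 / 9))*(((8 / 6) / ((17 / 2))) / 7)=-78 / 16807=-0.00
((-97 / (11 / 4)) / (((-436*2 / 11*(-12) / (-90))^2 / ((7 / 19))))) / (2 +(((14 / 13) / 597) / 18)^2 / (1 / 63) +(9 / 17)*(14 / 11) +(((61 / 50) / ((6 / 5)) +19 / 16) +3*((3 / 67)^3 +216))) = -256188052834789649198625 / 1437913151250124044184655012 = -0.00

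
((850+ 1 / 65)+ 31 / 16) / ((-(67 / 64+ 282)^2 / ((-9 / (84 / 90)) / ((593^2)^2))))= 3062123136 / 3692638917667251663475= 0.00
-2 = -2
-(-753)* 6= 4518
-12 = -12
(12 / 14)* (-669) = -4014 / 7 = -573.43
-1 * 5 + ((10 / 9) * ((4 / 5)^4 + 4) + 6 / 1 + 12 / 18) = 7387 / 1125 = 6.57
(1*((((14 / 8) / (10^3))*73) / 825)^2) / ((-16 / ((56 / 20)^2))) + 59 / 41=1.44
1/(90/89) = 89/90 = 0.99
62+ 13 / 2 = 137 / 2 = 68.50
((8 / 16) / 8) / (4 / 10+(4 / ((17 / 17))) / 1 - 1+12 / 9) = 15 / 1136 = 0.01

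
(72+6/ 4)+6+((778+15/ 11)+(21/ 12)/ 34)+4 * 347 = 3361385/ 1496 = 2246.92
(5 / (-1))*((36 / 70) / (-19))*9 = 162 / 133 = 1.22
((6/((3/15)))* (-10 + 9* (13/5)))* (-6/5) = -2412/5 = -482.40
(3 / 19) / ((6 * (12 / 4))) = 1 / 114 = 0.01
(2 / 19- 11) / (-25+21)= 207 / 76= 2.72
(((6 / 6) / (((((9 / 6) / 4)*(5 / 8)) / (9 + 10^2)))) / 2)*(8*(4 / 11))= 111616 / 165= 676.46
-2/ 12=-1/ 6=-0.17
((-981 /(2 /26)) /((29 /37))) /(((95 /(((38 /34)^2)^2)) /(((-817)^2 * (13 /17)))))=-28084219064094843 /205879265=-136411110.00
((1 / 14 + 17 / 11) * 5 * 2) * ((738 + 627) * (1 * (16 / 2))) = 1942200 / 11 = 176563.64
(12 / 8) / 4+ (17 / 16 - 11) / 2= -147 / 32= -4.59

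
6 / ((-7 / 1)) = -6 / 7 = -0.86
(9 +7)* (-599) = -9584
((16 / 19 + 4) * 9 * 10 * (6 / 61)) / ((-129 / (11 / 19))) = -182160 / 946903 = -0.19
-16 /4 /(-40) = 1 /10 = 0.10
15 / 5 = 3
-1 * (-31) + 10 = 41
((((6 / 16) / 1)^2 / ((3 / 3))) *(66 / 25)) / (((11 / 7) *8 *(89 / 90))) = 1701 / 56960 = 0.03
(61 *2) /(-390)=-61 /195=-0.31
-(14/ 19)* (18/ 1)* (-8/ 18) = 112/ 19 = 5.89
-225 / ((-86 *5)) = 45 / 86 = 0.52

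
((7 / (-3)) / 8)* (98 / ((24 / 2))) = -343 / 144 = -2.38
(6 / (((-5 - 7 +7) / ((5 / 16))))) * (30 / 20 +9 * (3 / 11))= -261 / 176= -1.48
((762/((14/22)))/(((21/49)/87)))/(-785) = -309.65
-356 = -356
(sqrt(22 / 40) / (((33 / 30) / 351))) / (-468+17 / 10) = -3510*sqrt(55) / 51293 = -0.51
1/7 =0.14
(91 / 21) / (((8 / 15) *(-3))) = -65 / 24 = -2.71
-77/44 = -7/4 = -1.75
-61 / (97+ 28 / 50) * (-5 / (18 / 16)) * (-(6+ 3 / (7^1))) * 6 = -610000 / 5691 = -107.19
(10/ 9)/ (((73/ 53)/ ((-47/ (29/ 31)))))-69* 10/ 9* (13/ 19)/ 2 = -66.76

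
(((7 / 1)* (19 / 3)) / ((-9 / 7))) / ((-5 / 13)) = 89.65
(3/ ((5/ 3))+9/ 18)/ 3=23/ 30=0.77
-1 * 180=-180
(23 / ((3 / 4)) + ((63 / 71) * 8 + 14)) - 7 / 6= 7185 / 142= 50.60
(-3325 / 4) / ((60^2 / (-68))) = 2261 / 144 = 15.70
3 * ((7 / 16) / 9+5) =727 / 48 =15.15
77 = 77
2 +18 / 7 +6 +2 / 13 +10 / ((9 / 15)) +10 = 37.39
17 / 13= 1.31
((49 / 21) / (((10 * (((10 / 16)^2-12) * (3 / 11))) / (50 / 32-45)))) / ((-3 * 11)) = -1946 / 20061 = -0.10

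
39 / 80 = 0.49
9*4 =36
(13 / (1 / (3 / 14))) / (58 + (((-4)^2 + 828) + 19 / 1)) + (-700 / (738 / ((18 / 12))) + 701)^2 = 31823502387269 / 65024442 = 489408.31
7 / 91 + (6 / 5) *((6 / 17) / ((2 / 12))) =2893 / 1105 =2.62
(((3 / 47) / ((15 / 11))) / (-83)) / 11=-0.00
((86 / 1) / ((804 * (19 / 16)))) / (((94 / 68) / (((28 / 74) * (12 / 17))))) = 38528 / 2213747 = 0.02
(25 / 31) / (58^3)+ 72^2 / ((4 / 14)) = 109743475993 / 6048472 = 18144.00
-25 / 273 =-0.09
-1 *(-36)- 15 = 21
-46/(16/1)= -23/8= -2.88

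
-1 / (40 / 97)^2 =-9409 / 1600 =-5.88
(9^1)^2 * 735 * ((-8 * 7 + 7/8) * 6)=-78764805/4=-19691201.25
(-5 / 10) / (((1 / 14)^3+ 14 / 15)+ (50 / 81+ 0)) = -0.32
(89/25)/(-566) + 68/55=1.23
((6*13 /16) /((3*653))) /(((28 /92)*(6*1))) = 299 /219408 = 0.00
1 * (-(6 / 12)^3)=-1 / 8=-0.12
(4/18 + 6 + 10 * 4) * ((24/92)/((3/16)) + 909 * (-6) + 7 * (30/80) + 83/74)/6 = -964492178/22977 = -41976.42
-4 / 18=-2 / 9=-0.22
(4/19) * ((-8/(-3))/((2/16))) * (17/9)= 4352/513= 8.48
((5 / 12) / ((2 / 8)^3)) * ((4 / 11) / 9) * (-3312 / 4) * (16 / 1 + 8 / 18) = -4357120 / 297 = -14670.44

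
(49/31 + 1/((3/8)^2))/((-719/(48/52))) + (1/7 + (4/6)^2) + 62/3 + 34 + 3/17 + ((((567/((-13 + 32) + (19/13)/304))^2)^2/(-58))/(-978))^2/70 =120322929680678371561186779856754451393332372642/2067183981683443685151357352436514142826515215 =58.21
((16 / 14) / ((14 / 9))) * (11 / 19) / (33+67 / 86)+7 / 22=0.33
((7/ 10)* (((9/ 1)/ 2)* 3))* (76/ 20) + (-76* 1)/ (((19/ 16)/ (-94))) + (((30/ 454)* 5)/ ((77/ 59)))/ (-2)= 10577912239/ 1747900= 6051.78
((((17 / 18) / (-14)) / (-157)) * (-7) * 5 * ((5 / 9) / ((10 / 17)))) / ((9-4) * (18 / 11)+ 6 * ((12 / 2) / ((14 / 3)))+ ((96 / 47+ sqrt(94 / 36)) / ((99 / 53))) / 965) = -126076401280023810 / 141111452990229386513+ 17598899319155 * sqrt(94) / 3386674871765505276312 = -0.00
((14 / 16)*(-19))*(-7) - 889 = -6181 / 8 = -772.62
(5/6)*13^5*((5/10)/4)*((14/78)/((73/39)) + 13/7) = 926376035/12264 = 75536.21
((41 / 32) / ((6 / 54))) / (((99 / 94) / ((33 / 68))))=5781 / 1088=5.31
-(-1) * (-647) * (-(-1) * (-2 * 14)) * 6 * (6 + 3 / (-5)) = 2934792 / 5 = 586958.40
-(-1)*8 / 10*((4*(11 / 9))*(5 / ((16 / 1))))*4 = 44 / 9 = 4.89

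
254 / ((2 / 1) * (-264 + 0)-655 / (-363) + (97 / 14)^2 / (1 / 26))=9035796 / 25682189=0.35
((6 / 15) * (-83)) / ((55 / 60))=-1992 / 55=-36.22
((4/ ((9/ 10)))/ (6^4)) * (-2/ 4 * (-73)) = 365/ 2916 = 0.13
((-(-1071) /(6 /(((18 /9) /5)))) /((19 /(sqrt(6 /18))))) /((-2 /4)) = -238*sqrt(3) /95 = -4.34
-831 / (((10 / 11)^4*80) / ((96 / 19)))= -36500013 / 475000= -76.84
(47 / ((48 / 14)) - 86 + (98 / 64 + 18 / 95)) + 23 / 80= -128197 / 1824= -70.28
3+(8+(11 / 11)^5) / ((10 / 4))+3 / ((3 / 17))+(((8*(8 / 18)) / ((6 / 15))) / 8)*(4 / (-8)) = 1037 / 45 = 23.04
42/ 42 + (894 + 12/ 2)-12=889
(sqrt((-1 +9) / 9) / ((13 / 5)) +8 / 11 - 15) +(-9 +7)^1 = -15.91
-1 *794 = -794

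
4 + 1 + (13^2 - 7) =167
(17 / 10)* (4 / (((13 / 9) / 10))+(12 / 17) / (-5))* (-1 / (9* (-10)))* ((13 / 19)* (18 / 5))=15222 / 11875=1.28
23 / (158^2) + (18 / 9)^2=99879 / 24964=4.00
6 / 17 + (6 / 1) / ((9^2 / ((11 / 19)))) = 3452 / 8721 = 0.40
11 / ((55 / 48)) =48 / 5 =9.60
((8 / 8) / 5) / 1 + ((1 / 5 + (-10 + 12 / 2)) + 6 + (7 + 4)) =67 / 5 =13.40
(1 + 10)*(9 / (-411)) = -33 / 137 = -0.24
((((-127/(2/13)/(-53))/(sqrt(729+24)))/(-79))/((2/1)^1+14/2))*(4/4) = -1651*sqrt(753)/56750598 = -0.00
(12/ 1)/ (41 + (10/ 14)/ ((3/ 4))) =252/ 881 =0.29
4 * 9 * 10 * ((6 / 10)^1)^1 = 216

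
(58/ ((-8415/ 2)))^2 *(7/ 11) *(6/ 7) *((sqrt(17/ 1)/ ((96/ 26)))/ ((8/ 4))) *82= 0.00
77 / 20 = 3.85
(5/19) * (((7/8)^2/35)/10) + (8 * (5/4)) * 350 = 42560007/12160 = 3500.00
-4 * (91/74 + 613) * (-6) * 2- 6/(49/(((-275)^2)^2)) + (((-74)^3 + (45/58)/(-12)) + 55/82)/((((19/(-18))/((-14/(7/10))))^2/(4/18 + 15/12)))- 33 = -711615467528965029/778192177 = -914446956.11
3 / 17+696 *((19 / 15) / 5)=75011 / 425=176.50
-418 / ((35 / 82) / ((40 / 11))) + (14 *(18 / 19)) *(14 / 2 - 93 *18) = -3414220 / 133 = -25670.83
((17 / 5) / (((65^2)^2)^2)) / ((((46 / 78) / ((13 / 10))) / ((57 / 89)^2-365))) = -73641858 / 8587524844208984375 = -0.00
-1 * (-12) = 12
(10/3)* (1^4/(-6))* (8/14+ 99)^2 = -2429045/441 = -5508.04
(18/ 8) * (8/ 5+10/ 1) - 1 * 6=201/ 10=20.10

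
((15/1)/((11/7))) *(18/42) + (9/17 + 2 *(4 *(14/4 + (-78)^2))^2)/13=221753025044/2431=91218850.29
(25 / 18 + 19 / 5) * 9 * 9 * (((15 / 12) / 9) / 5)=11.68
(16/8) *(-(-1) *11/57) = 22/57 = 0.39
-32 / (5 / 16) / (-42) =256 / 105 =2.44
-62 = -62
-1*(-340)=340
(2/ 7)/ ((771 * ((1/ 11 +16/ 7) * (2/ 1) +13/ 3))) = 22/ 539443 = 0.00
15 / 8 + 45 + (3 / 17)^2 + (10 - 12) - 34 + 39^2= 3541767 / 2312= 1531.91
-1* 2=-2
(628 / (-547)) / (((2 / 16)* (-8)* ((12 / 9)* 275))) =471 / 150425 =0.00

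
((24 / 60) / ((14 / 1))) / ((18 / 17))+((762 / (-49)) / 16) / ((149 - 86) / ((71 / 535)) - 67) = 12561953 / 510642720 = 0.02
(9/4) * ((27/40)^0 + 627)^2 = 887364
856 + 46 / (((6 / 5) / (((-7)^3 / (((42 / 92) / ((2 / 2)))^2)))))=-1680268 / 27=-62232.15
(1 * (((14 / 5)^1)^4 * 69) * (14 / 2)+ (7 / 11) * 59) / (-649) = -204362333 / 4461875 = -45.80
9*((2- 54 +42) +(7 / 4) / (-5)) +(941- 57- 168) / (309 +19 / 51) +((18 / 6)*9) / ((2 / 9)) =30.66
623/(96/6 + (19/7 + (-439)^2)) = 4361/1349178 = 0.00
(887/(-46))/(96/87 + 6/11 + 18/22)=-282953/36202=-7.82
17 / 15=1.13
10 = 10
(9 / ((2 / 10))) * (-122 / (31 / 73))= -400770 / 31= -12928.06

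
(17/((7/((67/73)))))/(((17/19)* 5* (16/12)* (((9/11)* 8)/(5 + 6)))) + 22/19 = 8322787/4660320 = 1.79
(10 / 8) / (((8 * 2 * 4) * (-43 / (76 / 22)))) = -95 / 60544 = -0.00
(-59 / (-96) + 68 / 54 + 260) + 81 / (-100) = 5638979 / 21600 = 261.06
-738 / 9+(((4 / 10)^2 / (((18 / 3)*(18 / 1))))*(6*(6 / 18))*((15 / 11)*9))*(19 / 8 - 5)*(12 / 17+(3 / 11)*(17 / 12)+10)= -83.06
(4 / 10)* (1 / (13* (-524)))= -1 / 17030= -0.00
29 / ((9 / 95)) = 2755 / 9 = 306.11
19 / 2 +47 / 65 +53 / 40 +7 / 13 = 1257 / 104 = 12.09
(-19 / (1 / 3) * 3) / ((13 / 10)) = -1710 / 13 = -131.54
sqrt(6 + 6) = 3.46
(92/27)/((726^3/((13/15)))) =299/38744039070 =0.00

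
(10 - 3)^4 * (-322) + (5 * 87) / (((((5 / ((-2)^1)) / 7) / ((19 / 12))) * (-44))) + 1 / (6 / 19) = -204091801 / 264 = -773075.00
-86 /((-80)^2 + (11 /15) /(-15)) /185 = -3870 /53279593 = -0.00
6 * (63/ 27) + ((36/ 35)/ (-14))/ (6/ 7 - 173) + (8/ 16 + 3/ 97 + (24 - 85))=-380204133/ 8181950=-46.47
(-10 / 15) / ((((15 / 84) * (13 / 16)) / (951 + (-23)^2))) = -265216 / 39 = -6800.41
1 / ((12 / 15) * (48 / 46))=1.20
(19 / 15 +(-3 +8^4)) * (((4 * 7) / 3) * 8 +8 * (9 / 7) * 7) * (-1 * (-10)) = 54044320 / 9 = 6004924.44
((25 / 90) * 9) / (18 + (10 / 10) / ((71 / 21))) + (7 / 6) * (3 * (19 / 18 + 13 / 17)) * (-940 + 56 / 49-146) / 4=-915691837 / 529992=-1727.75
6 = 6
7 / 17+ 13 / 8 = 277 / 136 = 2.04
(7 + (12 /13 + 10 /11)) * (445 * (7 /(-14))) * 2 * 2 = -1124070 /143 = -7860.63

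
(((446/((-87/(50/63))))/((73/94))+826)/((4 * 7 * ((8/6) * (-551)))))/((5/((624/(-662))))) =2134581397/283783924095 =0.01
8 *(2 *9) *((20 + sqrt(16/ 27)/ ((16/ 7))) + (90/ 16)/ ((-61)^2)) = 28 *sqrt(3) + 10717290/ 3721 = 2928.72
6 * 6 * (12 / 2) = 216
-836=-836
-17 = -17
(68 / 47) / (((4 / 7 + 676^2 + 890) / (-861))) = -204918 / 75319051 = -0.00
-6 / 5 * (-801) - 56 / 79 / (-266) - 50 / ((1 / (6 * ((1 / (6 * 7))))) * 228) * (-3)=961.30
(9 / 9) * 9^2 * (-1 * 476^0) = -81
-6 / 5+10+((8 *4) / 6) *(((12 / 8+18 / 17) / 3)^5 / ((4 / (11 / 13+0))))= 20619910091 / 2214976920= 9.31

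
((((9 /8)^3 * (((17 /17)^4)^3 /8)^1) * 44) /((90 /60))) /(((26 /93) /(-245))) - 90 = -62102385 /13312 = -4665.14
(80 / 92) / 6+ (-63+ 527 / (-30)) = -18497 / 230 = -80.42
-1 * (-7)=7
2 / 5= 0.40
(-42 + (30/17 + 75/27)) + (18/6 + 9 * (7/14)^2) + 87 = 33533/612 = 54.79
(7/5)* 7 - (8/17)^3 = 238177/24565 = 9.70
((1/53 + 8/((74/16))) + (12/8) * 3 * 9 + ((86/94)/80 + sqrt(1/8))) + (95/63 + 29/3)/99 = sqrt(2)/4 + 177148212221/4180695120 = 42.73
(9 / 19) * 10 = 90 / 19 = 4.74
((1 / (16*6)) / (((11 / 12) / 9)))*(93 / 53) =837 / 4664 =0.18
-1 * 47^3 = -103823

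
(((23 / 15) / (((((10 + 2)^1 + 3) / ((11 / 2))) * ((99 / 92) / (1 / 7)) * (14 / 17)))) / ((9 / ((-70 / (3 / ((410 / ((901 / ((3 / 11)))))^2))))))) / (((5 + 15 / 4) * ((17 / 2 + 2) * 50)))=-28455968 / 36119995532775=-0.00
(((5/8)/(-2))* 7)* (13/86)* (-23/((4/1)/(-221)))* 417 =-964423005/5504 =-175222.20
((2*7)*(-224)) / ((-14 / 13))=2912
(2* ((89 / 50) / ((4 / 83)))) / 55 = 7387 / 5500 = 1.34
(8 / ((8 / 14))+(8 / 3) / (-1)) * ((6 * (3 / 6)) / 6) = 17 / 3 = 5.67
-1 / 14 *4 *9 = -18 / 7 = -2.57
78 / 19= 4.11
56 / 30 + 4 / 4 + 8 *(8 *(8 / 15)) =37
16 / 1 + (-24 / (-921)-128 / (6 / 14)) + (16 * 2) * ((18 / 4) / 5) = -1168936 / 4605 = -253.84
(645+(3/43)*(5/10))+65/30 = 83489/129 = 647.20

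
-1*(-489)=489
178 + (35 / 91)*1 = 178.38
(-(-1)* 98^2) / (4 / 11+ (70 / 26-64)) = -196196 / 1245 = -157.59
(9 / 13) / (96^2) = 1 / 13312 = 0.00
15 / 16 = 0.94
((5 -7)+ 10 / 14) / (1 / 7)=-9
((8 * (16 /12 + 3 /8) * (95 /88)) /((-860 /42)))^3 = -162146094677 /433454354432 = -0.37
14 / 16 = 0.88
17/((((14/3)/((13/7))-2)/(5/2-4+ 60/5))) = 13923/40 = 348.08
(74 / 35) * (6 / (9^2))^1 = 148 / 945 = 0.16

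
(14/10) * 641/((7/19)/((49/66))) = 596771/330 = 1808.40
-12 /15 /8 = -0.10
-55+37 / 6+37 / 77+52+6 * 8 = 23861 / 462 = 51.65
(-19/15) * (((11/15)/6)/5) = -209/6750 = -0.03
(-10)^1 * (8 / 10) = -8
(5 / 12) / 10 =1 / 24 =0.04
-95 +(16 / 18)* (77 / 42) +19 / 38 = -5015 / 54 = -92.87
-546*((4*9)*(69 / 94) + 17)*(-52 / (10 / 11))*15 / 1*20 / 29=19122863760 / 1363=14029980.75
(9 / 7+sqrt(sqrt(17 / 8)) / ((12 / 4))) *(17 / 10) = 17 *34^(1 / 4) / 60+153 / 70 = 2.87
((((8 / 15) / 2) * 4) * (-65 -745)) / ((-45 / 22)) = 2112 / 5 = 422.40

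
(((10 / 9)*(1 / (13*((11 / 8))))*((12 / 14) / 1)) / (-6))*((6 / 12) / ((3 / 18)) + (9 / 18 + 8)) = -920 / 9009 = -0.10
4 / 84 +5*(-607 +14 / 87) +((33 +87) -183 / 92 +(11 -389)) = -61521301 / 18676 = -3294.14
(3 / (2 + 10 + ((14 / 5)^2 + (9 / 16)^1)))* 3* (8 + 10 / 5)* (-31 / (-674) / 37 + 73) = 32769090000 / 101759509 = 322.02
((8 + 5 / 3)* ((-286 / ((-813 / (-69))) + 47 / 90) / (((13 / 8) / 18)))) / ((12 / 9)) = -33598414 / 17615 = -1907.38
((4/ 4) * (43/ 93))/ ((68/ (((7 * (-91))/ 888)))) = -0.00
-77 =-77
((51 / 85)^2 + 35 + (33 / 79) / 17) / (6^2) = 1188037 / 1208700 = 0.98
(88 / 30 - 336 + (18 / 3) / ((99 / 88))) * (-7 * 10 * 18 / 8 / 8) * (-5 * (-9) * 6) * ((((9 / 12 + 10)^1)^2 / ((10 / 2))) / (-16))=-1288462707 / 512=-2516528.72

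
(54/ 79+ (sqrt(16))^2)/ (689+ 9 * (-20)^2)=1318/ 338831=0.00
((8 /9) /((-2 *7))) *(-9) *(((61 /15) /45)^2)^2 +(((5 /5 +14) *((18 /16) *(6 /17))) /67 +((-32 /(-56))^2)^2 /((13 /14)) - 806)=-3398298453705427124017 /4217317316001562500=-805.80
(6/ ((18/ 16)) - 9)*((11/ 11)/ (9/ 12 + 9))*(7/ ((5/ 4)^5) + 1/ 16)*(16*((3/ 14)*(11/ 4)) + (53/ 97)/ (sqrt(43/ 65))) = -4751791/ 568750 - 22894993*sqrt(2795)/ 2033362500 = -8.95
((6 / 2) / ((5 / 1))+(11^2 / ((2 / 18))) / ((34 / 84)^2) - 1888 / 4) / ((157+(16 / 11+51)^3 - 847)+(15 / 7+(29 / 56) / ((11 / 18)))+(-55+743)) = 332572439276 / 7772420662905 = 0.04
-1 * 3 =-3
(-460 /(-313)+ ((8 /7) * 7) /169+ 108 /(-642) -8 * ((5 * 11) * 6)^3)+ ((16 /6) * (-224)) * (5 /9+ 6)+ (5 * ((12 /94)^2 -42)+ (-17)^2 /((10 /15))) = -194107214634563653445 /675156254994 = -287499690.92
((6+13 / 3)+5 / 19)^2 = 364816 / 3249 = 112.29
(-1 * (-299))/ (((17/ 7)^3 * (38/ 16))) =820456/ 93347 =8.79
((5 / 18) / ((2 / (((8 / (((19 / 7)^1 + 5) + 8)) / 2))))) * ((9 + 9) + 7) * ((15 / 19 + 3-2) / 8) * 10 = 14875 / 7524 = 1.98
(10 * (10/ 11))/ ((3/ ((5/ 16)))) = 0.95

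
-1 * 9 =-9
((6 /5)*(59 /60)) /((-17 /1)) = -59 /850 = -0.07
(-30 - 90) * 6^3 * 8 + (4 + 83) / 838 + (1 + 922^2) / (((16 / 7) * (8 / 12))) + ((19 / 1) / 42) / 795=78460096376141 / 223846560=350508.39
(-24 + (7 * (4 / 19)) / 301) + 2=-17970 / 817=-22.00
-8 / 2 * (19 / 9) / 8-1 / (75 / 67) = -877 / 450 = -1.95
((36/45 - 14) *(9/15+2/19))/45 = -1474/7125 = -0.21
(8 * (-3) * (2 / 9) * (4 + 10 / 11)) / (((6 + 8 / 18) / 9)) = -11664 / 319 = -36.56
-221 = -221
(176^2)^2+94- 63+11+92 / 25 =23987815542 / 25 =959512621.68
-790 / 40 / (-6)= 79 / 24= 3.29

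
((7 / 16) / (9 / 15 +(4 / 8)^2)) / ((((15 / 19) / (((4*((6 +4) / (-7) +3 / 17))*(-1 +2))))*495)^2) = 32058244 / 379199464875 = 0.00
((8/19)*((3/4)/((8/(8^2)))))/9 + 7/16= 655/912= 0.72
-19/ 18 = -1.06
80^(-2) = 1 / 6400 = 0.00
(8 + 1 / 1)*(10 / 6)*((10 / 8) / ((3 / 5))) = 125 / 4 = 31.25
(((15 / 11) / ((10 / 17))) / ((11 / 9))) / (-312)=-153 / 25168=-0.01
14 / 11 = 1.27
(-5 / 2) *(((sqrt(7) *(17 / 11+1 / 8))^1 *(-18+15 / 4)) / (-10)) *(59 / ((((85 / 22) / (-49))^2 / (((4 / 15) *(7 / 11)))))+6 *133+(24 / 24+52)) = -745035579309 *sqrt(7) / 50864000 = -38753.91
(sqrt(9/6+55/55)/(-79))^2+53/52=1.02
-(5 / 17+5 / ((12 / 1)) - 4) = 671 / 204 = 3.29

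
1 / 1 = 1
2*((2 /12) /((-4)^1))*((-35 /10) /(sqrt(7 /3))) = sqrt(21) /24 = 0.19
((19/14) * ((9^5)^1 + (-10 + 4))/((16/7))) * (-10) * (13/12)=-24306035/64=-379781.80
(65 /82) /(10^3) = 0.00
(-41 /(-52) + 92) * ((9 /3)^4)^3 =2564202825 /52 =49311592.79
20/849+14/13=12146/11037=1.10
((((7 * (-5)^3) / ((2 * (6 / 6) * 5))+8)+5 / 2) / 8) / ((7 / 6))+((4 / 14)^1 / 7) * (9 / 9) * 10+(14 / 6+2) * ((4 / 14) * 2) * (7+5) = 4287 / 196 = 21.87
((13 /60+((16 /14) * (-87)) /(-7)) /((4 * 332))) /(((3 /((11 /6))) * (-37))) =-466367 /2600277120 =-0.00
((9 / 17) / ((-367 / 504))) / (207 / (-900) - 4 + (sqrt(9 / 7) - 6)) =0.08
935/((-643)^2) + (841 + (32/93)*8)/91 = 32450842486/3499018887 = 9.27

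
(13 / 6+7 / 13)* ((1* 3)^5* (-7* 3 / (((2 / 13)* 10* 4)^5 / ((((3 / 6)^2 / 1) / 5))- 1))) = -1138984119 / 14563473046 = -0.08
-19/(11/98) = -1862/11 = -169.27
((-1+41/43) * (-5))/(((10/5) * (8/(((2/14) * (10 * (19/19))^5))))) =62500/301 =207.64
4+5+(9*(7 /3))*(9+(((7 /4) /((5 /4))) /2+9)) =401.70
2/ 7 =0.29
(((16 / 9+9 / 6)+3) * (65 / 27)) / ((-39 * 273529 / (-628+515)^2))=-7214485 / 398805282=-0.02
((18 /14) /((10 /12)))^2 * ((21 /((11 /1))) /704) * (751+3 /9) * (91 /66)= 3560193 /532400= 6.69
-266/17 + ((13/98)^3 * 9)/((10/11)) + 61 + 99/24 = 7920298761/160002640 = 49.50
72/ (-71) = -72/ 71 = -1.01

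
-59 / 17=-3.47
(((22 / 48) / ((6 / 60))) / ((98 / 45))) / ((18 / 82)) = 11275 / 1176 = 9.59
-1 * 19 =-19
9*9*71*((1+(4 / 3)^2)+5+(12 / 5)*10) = 182754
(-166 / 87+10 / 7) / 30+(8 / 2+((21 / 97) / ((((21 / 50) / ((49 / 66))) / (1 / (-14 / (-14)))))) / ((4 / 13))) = 5.23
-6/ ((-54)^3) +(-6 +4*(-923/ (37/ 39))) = -3784647203/ 971028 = -3897.57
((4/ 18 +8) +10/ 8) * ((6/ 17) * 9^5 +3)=40277215/ 204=197437.33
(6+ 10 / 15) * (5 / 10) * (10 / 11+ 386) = 42560 / 33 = 1289.70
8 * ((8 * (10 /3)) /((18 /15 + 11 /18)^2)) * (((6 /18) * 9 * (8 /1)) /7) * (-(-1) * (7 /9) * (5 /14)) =11520000 /185983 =61.94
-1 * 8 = -8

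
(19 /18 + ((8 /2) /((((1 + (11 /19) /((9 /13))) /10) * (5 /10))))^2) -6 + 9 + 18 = 851926453 /443682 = 1920.13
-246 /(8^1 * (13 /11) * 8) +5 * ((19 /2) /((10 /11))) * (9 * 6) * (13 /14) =7619865 /2912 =2616.71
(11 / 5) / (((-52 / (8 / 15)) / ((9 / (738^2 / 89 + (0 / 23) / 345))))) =-979 / 29501550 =-0.00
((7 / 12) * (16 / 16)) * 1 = 7 / 12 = 0.58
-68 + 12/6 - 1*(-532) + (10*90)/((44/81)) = 2122.82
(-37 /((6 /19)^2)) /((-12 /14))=93499 /216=432.87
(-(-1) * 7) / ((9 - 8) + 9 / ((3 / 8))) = 7 / 25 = 0.28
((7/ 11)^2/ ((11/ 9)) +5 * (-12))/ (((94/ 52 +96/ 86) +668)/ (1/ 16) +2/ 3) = -133185663/ 23962458850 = -0.01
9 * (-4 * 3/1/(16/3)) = -81/4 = -20.25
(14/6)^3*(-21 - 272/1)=-100499/27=-3722.19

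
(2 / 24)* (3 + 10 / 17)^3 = 226981 / 58956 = 3.85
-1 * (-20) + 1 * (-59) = -39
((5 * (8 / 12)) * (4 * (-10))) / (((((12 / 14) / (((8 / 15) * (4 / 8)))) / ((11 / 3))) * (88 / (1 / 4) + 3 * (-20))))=-0.52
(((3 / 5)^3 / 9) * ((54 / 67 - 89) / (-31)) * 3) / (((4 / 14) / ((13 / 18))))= 537719 / 1038500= 0.52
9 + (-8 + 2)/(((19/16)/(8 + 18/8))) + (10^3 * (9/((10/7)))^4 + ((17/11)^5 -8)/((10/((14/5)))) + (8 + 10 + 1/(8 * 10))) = 1928112845743277/1223987600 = 1575271.55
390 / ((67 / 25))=9750 / 67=145.52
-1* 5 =-5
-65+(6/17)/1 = -1099/17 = -64.65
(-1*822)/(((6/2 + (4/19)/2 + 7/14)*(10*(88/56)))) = -798/55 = -14.51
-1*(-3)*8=24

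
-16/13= -1.23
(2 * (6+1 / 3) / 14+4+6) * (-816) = -62288 / 7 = -8898.29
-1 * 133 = -133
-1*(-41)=41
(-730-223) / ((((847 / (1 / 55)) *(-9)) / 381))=121031 / 139755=0.87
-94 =-94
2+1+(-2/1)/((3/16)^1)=-23/3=-7.67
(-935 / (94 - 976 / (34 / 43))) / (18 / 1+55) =15895 / 1415178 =0.01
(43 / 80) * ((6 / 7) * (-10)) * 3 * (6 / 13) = -1161 / 182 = -6.38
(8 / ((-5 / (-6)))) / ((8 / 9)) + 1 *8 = 94 / 5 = 18.80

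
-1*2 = -2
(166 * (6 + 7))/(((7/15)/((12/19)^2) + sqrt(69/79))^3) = 231.54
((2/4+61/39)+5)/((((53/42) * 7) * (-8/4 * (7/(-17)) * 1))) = 0.97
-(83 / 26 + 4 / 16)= -179 / 52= -3.44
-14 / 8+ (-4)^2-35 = -83 / 4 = -20.75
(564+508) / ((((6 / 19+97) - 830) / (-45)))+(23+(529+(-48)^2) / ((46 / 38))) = 777770756 / 320183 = 2429.14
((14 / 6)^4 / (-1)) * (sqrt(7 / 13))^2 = -16807 / 1053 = -15.96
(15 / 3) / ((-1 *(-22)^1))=5 / 22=0.23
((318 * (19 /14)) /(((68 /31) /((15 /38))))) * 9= 665415 /952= 698.97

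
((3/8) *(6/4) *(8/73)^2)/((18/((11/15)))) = 22/79935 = 0.00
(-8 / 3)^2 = 64 / 9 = 7.11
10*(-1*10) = -100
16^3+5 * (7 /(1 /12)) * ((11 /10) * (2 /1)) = 5020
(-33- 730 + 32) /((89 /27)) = -19737 /89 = -221.76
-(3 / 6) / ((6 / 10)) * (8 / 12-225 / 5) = 665 / 18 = 36.94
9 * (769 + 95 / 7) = 49302 / 7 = 7043.14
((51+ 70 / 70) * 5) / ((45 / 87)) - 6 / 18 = 1507 / 3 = 502.33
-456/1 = -456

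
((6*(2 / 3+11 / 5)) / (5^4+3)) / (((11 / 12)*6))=43 / 8635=0.00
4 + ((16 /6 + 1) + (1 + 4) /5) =26 /3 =8.67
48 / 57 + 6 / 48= 147 / 152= 0.97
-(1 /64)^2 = -1 /4096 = -0.00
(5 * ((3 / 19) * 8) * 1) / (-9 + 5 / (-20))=-0.68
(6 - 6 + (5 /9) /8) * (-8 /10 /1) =-1 /18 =-0.06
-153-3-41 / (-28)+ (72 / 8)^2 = -2059 / 28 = -73.54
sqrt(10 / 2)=sqrt(5)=2.24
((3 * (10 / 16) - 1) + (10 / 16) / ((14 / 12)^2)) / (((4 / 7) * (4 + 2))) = 523 / 1344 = 0.39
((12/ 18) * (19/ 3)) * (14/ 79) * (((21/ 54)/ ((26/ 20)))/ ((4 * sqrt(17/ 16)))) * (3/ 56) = 0.00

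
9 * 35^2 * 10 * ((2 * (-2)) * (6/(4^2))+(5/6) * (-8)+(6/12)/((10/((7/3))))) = -887512.50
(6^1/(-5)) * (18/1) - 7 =-143/5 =-28.60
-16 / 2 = -8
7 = 7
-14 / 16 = -7 / 8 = -0.88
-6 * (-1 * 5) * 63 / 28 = 135 / 2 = 67.50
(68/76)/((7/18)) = 306/133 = 2.30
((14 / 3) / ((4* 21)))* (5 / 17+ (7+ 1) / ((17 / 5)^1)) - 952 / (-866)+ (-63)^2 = 58449967 / 14722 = 3970.25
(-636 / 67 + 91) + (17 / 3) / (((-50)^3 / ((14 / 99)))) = 101369804527 / 1243687500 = 81.51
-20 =-20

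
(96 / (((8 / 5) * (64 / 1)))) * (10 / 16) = 75 / 128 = 0.59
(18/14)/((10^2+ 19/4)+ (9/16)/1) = 144/11795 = 0.01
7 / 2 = 3.50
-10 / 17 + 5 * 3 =245 / 17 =14.41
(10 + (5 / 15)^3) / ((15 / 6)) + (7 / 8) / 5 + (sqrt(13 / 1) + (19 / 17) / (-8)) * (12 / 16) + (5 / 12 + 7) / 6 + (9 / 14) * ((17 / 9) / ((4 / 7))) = 3 * sqrt(13) / 4 + 109369 / 14688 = 10.15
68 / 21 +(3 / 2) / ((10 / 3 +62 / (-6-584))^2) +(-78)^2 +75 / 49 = 6088.91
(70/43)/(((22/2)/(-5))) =-350/473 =-0.74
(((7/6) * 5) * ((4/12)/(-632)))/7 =-5/11376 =-0.00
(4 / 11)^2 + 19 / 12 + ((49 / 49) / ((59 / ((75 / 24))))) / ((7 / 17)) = 2211841 / 1199352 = 1.84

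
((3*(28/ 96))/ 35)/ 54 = 1/ 2160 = 0.00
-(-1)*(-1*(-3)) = 3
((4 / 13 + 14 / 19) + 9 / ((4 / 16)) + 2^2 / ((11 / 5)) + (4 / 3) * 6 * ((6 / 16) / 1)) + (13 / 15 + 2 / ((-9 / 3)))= 571422 / 13585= 42.06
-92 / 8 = -23 / 2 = -11.50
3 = 3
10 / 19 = 0.53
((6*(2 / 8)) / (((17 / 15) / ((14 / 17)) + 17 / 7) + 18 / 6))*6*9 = 17010 / 1429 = 11.90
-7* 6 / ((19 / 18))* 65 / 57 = -16380 / 361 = -45.37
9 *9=81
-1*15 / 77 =-15 / 77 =-0.19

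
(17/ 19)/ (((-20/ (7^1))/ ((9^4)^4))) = -220509402473369079/ 380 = -580287901245708.10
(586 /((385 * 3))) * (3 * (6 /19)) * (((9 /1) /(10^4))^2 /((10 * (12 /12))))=71199 /1828750000000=0.00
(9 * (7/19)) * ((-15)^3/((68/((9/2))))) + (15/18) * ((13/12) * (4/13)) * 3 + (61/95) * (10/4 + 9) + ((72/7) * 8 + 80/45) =-527678803/813960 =-648.29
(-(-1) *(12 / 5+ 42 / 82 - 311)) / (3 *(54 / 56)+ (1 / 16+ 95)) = -307552 / 97785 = -3.15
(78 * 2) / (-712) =-39 / 178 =-0.22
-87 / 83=-1.05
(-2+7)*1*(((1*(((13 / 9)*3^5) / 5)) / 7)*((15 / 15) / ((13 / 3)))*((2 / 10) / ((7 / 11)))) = 891 / 245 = 3.64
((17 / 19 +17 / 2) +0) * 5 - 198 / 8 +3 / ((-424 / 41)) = 176697 / 8056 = 21.93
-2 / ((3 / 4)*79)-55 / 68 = -13579 / 16116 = -0.84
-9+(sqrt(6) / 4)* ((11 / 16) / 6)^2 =-9+121* sqrt(6) / 36864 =-8.99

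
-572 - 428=-1000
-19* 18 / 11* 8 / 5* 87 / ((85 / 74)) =-17614368 / 4675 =-3767.78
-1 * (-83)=83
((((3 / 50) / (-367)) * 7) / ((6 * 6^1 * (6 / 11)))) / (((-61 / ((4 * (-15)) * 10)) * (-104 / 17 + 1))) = 1309 / 11686014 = 0.00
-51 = -51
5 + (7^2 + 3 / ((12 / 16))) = 58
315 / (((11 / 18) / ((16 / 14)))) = 6480 / 11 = 589.09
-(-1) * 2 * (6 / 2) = 6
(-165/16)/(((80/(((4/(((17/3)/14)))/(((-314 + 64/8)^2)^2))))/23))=-1771/529958785536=-0.00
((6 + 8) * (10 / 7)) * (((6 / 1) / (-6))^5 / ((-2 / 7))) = 70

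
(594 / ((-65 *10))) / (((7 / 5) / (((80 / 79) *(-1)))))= 4752 / 7189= 0.66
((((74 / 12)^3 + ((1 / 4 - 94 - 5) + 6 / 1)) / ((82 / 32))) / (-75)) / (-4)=30619 / 166050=0.18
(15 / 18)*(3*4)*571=5710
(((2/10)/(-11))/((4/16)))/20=-1/275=-0.00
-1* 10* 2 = -20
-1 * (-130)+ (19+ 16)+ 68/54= 4489/27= 166.26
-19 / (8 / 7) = -133 / 8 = -16.62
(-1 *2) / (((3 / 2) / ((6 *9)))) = -72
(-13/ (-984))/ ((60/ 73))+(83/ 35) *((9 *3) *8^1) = 211700467/ 413280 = 512.24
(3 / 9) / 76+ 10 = 2281 / 228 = 10.00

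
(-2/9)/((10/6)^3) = -6/125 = -0.05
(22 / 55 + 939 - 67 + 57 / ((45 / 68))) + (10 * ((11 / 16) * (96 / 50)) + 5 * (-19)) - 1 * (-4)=13211 / 15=880.73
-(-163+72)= 91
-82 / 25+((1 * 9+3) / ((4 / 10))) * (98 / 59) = 68662 / 1475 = 46.55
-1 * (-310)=310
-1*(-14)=14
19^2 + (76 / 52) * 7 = 4826 / 13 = 371.23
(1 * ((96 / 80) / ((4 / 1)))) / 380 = 3 / 3800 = 0.00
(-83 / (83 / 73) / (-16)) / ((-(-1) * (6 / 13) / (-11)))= -10439 / 96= -108.74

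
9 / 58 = 0.16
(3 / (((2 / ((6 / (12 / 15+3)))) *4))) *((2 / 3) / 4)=0.10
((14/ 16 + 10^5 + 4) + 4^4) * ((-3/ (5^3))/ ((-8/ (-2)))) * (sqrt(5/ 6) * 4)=-802087 * sqrt(30)/ 2000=-2196.61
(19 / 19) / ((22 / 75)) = 75 / 22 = 3.41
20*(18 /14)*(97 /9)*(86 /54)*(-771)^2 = 5509807580 /21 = 262371789.52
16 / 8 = 2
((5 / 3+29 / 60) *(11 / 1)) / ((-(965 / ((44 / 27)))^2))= -228932 / 3394315125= -0.00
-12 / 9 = -4 / 3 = -1.33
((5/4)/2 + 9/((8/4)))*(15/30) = 41/16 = 2.56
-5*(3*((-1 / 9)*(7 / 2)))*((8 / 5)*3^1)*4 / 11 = 112 / 11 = 10.18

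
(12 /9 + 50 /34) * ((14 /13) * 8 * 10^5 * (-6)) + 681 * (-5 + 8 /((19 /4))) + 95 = -4682298666 /323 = -14496280.70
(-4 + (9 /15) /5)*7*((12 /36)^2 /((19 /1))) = -679 /4275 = -0.16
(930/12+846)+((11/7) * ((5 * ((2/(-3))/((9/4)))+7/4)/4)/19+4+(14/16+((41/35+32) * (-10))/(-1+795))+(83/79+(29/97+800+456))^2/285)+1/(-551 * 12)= 251516557831659664997/38843785171426032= 6475.08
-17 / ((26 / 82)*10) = -697 / 130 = -5.36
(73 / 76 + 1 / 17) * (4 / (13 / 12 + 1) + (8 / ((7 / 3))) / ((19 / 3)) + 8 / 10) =3.32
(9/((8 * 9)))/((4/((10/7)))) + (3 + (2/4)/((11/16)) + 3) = 8343/1232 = 6.77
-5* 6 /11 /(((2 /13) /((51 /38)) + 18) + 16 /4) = -9945 /80641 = -0.12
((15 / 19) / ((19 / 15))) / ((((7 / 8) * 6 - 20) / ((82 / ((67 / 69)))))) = -5092200 / 1427033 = -3.57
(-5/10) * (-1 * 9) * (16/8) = 9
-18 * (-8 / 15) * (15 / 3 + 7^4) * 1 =115488 / 5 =23097.60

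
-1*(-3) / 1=3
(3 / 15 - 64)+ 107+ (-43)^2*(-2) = -18274 / 5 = -3654.80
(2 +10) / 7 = 12 / 7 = 1.71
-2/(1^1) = -2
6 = 6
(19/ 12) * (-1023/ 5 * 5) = -6479/ 4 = -1619.75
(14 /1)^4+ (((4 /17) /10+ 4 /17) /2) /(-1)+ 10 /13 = 42450387 /1105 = 38416.64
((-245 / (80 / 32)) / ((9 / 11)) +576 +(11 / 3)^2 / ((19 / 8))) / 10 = 39491 / 855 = 46.19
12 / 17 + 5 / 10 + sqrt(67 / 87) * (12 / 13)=4 * sqrt(5829) / 377 + 41 / 34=2.02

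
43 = 43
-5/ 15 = -1/ 3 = -0.33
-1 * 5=-5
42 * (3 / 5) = 126 / 5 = 25.20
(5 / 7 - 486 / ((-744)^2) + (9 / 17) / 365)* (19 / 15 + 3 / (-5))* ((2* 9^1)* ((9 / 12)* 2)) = 8593608879 / 667856560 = 12.87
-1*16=-16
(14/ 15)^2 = 196/ 225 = 0.87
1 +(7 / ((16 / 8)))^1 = 9 / 2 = 4.50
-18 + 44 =26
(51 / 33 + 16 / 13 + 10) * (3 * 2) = 10962 / 143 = 76.66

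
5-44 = -39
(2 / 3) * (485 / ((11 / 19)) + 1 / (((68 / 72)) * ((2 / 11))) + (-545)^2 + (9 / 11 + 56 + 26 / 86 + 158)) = 4793781602 / 24123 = 198722.45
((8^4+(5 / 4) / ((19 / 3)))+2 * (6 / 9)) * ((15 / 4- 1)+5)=28961347 / 912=31755.86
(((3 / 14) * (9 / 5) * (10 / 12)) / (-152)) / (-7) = 9 / 29792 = 0.00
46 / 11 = 4.18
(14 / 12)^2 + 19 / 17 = 1517 / 612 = 2.48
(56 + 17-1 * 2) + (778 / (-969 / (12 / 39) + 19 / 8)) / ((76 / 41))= 33897279 / 478325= 70.87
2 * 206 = 412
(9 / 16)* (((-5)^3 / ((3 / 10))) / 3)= -625 / 8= -78.12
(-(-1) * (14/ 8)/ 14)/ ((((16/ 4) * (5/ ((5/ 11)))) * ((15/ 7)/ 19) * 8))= 133/ 42240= 0.00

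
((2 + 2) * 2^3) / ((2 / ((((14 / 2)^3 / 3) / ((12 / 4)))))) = 5488 / 9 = 609.78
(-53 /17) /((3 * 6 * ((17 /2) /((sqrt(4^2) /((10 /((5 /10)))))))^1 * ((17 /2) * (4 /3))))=-53 /147390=-0.00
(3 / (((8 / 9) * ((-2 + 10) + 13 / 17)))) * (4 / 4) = 459 / 1192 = 0.39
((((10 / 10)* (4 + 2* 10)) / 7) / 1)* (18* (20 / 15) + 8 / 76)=10992 / 133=82.65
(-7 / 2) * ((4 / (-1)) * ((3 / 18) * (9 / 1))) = 21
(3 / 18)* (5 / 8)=5 / 48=0.10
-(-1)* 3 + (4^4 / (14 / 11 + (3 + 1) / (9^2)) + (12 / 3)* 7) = 132307 / 589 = 224.63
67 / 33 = 2.03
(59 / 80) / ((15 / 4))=0.20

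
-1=-1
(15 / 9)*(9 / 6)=5 / 2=2.50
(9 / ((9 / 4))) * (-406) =-1624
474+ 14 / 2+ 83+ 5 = 569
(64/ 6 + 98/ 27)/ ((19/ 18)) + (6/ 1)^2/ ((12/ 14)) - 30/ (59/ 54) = 94454/ 3363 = 28.09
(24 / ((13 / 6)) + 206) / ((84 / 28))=2822 / 39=72.36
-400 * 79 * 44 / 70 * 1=-139040 / 7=-19862.86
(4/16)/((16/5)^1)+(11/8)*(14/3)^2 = 17293/576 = 30.02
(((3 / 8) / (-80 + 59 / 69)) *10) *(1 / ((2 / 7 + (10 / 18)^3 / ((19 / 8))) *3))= -33450165 / 758030488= -0.04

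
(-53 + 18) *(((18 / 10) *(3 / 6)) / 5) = -63 / 10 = -6.30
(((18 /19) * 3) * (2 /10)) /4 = 27 /190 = 0.14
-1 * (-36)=36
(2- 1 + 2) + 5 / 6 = 23 / 6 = 3.83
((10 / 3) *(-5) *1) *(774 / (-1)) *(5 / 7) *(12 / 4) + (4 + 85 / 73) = 14128139 / 511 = 27648.02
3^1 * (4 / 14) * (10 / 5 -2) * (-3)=0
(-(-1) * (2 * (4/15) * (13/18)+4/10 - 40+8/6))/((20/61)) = -155977/1350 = -115.54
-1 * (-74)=74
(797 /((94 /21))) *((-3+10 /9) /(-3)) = 94843 /846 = 112.11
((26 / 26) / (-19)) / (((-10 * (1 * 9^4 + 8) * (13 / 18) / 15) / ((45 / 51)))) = 405 / 27583231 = 0.00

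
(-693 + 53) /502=-320 /251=-1.27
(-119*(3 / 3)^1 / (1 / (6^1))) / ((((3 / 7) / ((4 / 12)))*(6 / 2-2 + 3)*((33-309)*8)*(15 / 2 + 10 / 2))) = 833 / 165600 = 0.01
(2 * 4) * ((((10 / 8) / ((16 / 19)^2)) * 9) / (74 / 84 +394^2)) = 341145 / 417276736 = 0.00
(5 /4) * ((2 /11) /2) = 5 /44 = 0.11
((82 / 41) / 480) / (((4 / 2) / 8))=0.02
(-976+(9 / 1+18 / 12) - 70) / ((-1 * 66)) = 2071 / 132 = 15.69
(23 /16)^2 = 529 /256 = 2.07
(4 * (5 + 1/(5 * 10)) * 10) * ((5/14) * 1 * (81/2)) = 20331/7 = 2904.43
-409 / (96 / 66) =-4499 / 16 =-281.19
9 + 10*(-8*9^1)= -711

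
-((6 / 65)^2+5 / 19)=-21809 / 80275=-0.27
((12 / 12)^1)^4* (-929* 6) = -5574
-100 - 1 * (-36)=-64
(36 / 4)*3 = 27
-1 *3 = -3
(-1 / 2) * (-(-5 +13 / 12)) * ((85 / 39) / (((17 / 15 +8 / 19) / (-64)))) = 3036200 / 17277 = 175.74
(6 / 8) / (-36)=-1 / 48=-0.02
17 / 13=1.31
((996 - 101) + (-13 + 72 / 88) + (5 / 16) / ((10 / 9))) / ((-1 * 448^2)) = -310851 / 70647808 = -0.00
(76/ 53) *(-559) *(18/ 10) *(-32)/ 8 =1529424/ 265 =5771.41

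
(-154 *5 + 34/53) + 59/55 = -2239553/2915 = -768.29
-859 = -859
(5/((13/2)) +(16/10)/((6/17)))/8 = 517/780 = 0.66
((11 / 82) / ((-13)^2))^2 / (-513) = -121 / 98518656132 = -0.00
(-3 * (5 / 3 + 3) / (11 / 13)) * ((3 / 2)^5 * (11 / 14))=-98.72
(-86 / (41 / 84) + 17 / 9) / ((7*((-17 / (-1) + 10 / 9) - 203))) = 64319 / 477568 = 0.13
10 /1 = 10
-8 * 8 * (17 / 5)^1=-1088 / 5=-217.60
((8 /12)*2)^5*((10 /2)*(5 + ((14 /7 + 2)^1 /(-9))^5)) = 1506411520 /14348907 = 104.98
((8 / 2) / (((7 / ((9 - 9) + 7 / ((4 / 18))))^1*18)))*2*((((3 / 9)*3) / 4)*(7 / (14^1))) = 1 / 4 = 0.25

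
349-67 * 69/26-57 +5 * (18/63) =21043/182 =115.62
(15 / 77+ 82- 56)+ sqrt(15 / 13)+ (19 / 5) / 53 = sqrt(195) / 13+ 535968 / 20405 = 27.34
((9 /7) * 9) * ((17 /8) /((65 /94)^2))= 3041793 /59150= 51.43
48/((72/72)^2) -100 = -52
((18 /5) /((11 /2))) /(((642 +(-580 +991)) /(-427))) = -1708 /6435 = -0.27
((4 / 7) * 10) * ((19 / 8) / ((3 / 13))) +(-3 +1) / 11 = 13543 / 231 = 58.63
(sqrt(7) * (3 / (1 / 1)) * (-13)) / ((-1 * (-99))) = -13 * sqrt(7) / 33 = -1.04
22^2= 484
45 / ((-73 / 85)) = -3825 / 73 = -52.40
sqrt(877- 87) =sqrt(790) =28.11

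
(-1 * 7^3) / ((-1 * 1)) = 343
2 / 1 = 2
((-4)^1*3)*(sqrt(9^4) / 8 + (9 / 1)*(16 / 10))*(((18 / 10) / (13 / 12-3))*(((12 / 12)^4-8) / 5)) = -1112454 / 2875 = -386.94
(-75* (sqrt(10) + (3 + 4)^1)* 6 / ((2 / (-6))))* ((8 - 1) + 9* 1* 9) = 118800* sqrt(10) + 831600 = 1207278.59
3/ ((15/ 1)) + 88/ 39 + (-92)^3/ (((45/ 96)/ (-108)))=34984894943/ 195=179409717.66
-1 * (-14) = 14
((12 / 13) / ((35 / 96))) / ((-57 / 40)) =-3072 / 1729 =-1.78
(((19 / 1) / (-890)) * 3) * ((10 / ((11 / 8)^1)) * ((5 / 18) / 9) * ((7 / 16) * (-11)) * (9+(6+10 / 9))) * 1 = 96425 / 86508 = 1.11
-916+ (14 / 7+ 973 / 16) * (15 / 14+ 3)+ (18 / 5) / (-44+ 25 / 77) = -829077383 / 1255520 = -660.35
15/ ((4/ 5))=75/ 4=18.75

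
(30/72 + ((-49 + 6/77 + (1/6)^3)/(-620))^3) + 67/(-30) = -2673875755805819/1472256252149760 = -1.82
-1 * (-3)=3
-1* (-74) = 74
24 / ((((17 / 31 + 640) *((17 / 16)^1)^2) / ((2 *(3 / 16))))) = 23808 / 1912891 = 0.01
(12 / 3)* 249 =996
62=62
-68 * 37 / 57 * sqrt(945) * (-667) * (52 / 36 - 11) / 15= -144322792 * sqrt(105) / 2565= -576556.94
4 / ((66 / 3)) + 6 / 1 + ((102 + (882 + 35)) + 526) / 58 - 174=-90073 / 638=-141.18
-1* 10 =-10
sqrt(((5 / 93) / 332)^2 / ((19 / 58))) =5 * sqrt(1102) / 586644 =0.00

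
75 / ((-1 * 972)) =-25 / 324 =-0.08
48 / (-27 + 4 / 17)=-816 / 455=-1.79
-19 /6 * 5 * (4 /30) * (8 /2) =-76 /9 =-8.44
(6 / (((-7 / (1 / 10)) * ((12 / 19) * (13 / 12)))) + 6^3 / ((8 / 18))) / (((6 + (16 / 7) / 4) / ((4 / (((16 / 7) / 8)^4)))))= 530796273 / 11960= 44380.96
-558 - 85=-643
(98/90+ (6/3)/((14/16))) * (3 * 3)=30.37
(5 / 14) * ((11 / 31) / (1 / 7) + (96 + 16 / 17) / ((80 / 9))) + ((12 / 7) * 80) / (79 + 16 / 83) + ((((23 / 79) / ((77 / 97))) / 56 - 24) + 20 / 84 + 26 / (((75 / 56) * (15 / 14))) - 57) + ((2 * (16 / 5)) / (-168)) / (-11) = -322500430524313 / 5746727889000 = -56.12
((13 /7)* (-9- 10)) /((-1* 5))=247 /35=7.06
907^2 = 822649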